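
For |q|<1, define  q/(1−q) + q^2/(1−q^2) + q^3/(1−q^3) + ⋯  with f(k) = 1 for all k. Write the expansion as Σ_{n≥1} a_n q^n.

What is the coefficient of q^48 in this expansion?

a_48 = 10

n=48: 1·48 2·24 3·16 4·12 6·8 8·6 12·4 16·3 24·2 48·1  f→[1+1+1+1+1+1+1+1+1+1]=10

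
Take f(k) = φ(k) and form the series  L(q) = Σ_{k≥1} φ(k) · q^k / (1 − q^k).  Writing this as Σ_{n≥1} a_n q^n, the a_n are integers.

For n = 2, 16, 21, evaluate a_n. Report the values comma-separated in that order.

q^2  k|2↦φ(k): 2:1 1:1  a_2=2
n=16: 16·1 8·2 4·4 2·8 1·16  φ→[8+4+2+1+1]=16
d|21:{21,7,3,1}  Σφ=12+6+2+1=21

2, 16, 21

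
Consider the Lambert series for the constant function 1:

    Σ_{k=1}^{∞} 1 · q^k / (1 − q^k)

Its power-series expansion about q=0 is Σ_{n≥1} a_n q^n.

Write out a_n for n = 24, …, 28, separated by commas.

d|24:{24,12,8,6,4,3,2,1}  Σf=1+1+1+1+1+1+1+1=8
[q^25] f(25)=1,f(5)=1,f(1)=1 ⇒ 3
q^26  k|26↦f(k): 1:1 2:1 13:1 26:1  a_26=4
d|27:{1,3,9,27}  Σf=1+1+1+1=4
q^28  k|28↦f(k): 1:1 2:1 4:1 7:1 14:1 28:1  a_28=6

8, 3, 4, 4, 6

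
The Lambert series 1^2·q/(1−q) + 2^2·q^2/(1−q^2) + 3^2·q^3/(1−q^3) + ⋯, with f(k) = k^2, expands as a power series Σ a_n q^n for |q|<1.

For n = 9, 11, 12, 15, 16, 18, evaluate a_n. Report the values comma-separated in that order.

91, 122, 210, 260, 341, 455

n=9: 1·9 3·3 9·1  f→[1+9+81]=91
n=11: 11·1 1·11  f→[121+1]=122
d|12:{12,6,4,3,2,1}  Σf=144+36+16+9+4+1=210
q^15  k|15↦f(k): 1:1 3:9 5:25 15:225  a_15=260
d|16:{1,2,4,8,16}  Σf=1+4+16+64+256=341
d|18:{18,9,6,3,2,1}  Σf=324+81+36+9+4+1=455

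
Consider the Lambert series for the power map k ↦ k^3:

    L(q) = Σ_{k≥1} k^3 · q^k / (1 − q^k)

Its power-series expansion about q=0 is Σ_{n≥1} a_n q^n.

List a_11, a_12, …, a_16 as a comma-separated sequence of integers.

1332, 2044, 2198, 3096, 3528, 4681

d|11:{1,11}  Σf=1+1331=1332
[q^12] f(12)=1728,f(6)=216,f(4)=64,f(3)=27,f(2)=8,f(1)=1 ⇒ 2044
q^13  k|13↦f(k): 1:1 13:2197  a_13=2198
q^14  k|14↦f(k): 14:2744 7:343 2:8 1:1  a_14=3096
d|15:{1,3,5,15}  Σf=1+27+125+3375=3528
[q^16] f(1)=1,f(2)=8,f(4)=64,f(8)=512,f(16)=4096 ⇒ 4681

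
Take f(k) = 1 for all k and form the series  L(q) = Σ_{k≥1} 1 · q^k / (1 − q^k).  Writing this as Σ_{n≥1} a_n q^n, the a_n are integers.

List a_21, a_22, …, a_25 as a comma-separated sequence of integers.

4, 4, 2, 8, 3

[q^21] f(1)=1,f(3)=1,f(7)=1,f(21)=1 ⇒ 4
q^22  k|22↦f(k): 22:1 11:1 2:1 1:1  a_22=4
d|23:{23,1}  Σf=1+1=2
[q^24] f(24)=1,f(12)=1,f(8)=1,f(6)=1,f(4)=1,f(3)=1,f(2)=1,f(1)=1 ⇒ 8
[q^25] f(25)=1,f(5)=1,f(1)=1 ⇒ 3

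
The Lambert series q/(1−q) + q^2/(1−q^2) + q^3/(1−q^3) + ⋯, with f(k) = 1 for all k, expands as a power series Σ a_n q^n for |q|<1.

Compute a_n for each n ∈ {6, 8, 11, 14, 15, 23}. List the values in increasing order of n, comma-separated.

4, 4, 2, 4, 4, 2

n=6: 1·6 2·3 3·2 6·1  f→[1+1+1+1]=4
n=8: 8·1 4·2 2·4 1·8  f→[1+1+1+1]=4
[q^11] f(1)=1,f(11)=1 ⇒ 2
n=14: 1·14 2·7 7·2 14·1  f→[1+1+1+1]=4
d|15:{15,5,3,1}  Σf=1+1+1+1=4
d|23:{23,1}  Σf=1+1=2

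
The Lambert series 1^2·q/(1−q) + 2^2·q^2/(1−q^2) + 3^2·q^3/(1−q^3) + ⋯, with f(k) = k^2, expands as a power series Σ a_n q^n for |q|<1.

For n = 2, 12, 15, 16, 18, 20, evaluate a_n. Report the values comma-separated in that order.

q^2  k|2↦f(k): 2:4 1:1  a_2=5
q^12  k|12↦f(k): 1:1 2:4 3:9 4:16 6:36 12:144  a_12=210
n=15: 15·1 5·3 3·5 1·15  f→[225+25+9+1]=260
d|16:{16,8,4,2,1}  Σf=256+64+16+4+1=341
d|18:{18,9,6,3,2,1}  Σf=324+81+36+9+4+1=455
d|20:{20,10,5,4,2,1}  Σf=400+100+25+16+4+1=546

5, 210, 260, 341, 455, 546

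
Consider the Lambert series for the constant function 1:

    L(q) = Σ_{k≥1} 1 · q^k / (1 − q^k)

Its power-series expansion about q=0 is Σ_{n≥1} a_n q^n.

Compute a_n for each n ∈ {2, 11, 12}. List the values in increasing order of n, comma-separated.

2, 2, 6

q^2  k|2↦f(k): 1:1 2:1  a_2=2
q^11  k|11↦f(k): 1:1 11:1  a_11=2
n=12: 12·1 6·2 4·3 3·4 2·6 1·12  f→[1+1+1+1+1+1]=6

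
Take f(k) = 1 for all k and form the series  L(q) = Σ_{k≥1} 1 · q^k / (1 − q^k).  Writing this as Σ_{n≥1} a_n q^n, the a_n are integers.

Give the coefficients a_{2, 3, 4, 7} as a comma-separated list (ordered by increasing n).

[q^2] f(2)=1,f(1)=1 ⇒ 2
q^3  k|3↦f(k): 3:1 1:1  a_3=2
n=4: 4·1 2·2 1·4  f→[1+1+1]=3
n=7: 1·7 7·1  f→[1+1]=2

2, 2, 3, 2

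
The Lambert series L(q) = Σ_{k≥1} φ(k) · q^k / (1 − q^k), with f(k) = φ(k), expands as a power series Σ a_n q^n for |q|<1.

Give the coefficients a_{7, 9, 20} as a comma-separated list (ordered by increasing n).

d|7:{7,1}  Σφ=6+1=7
q^9  k|9↦φ(k): 9:6 3:2 1:1  a_9=9
d|20:{1,2,4,5,10,20}  Σφ=1+1+2+4+4+8=20

7, 9, 20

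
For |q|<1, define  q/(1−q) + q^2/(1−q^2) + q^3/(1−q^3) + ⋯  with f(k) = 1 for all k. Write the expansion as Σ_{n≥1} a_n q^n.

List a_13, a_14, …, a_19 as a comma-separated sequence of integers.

n=13: 1·13 13·1  f→[1+1]=2
q^14  k|14↦f(k): 14:1 7:1 2:1 1:1  a_14=4
q^15  k|15↦f(k): 15:1 5:1 3:1 1:1  a_15=4
n=16: 16·1 8·2 4·4 2·8 1·16  f→[1+1+1+1+1]=5
q^17  k|17↦f(k): 1:1 17:1  a_17=2
q^18  k|18↦f(k): 18:1 9:1 6:1 3:1 2:1 1:1  a_18=6
d|19:{19,1}  Σf=1+1=2

2, 4, 4, 5, 2, 6, 2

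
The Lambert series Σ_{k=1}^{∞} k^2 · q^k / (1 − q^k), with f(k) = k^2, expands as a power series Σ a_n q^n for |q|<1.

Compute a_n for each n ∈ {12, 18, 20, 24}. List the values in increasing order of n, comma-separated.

210, 455, 546, 850

[q^12] f(1)=1,f(2)=4,f(3)=9,f(4)=16,f(6)=36,f(12)=144 ⇒ 210
[q^18] f(18)=324,f(9)=81,f(6)=36,f(3)=9,f(2)=4,f(1)=1 ⇒ 455
d|20:{20,10,5,4,2,1}  Σf=400+100+25+16+4+1=546
q^24  k|24↦f(k): 1:1 2:4 3:9 4:16 6:36 8:64 12:144 24:576  a_24=850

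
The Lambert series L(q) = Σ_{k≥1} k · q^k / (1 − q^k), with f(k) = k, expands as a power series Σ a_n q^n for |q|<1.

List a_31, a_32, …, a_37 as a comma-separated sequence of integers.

32, 63, 48, 54, 48, 91, 38

[q^31] f(1)=1,f(31)=31 ⇒ 32
d|32:{1,2,4,8,16,32}  Σf=1+2+4+8+16+32=63
d|33:{33,11,3,1}  Σf=33+11+3+1=48
[q^34] f(1)=1,f(2)=2,f(17)=17,f(34)=34 ⇒ 54
d|35:{35,7,5,1}  Σf=35+7+5+1=48
[q^36] f(36)=36,f(18)=18,f(12)=12,f(9)=9,f(6)=6,f(4)=4,f(3)=3,f(2)=2,f(1)=1 ⇒ 91
q^37  k|37↦f(k): 1:1 37:37  a_37=38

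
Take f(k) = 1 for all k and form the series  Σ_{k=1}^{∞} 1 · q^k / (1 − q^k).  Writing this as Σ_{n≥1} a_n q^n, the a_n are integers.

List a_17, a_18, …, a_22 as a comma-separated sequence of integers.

2, 6, 2, 6, 4, 4

n=17: 1·17 17·1  f→[1+1]=2
n=18: 1·18 2·9 3·6 6·3 9·2 18·1  f→[1+1+1+1+1+1]=6
q^19  k|19↦f(k): 19:1 1:1  a_19=2
[q^20] f(20)=1,f(10)=1,f(5)=1,f(4)=1,f(2)=1,f(1)=1 ⇒ 6
[q^21] f(1)=1,f(3)=1,f(7)=1,f(21)=1 ⇒ 4
d|22:{22,11,2,1}  Σf=1+1+1+1=4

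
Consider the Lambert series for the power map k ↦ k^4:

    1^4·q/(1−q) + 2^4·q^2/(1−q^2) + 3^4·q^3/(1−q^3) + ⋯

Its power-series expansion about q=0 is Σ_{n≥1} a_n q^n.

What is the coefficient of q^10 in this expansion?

a_10 = 10642

[q^10] f(10)=10000,f(5)=625,f(2)=16,f(1)=1 ⇒ 10642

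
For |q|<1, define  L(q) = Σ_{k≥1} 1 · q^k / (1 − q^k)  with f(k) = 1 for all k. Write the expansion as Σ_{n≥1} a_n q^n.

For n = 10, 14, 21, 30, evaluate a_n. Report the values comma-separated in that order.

n=10: 10·1 5·2 2·5 1·10  f→[1+1+1+1]=4
[q^14] f(1)=1,f(2)=1,f(7)=1,f(14)=1 ⇒ 4
d|21:{21,7,3,1}  Σf=1+1+1+1=4
q^30  k|30↦f(k): 1:1 2:1 3:1 5:1 6:1 10:1 15:1 30:1  a_30=8

4, 4, 4, 8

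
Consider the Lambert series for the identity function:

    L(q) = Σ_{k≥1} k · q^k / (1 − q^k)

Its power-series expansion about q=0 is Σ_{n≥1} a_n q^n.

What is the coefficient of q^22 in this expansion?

[q^22] f(1)=1,f(2)=2,f(11)=11,f(22)=22 ⇒ 36

a_22 = 36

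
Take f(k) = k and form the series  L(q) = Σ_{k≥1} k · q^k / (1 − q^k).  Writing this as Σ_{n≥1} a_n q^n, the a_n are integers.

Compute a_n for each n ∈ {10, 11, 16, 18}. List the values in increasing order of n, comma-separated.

18, 12, 31, 39

d|10:{1,2,5,10}  Σf=1+2+5+10=18
q^11  k|11↦f(k): 11:11 1:1  a_11=12
[q^16] f(16)=16,f(8)=8,f(4)=4,f(2)=2,f(1)=1 ⇒ 31
q^18  k|18↦f(k): 18:18 9:9 6:6 3:3 2:2 1:1  a_18=39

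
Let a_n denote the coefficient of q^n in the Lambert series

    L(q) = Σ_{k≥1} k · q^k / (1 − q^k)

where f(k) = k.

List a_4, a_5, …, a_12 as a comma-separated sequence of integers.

q^4  k|4↦f(k): 4:4 2:2 1:1  a_4=7
n=5: 5·1 1·5  f→[5+1]=6
[q^6] f(1)=1,f(2)=2,f(3)=3,f(6)=6 ⇒ 12
d|7:{1,7}  Σf=1+7=8
n=8: 1·8 2·4 4·2 8·1  f→[1+2+4+8]=15
[q^9] f(1)=1,f(3)=3,f(9)=9 ⇒ 13
n=10: 1·10 2·5 5·2 10·1  f→[1+2+5+10]=18
q^11  k|11↦f(k): 11:11 1:1  a_11=12
n=12: 12·1 6·2 4·3 3·4 2·6 1·12  f→[12+6+4+3+2+1]=28

7, 6, 12, 8, 15, 13, 18, 12, 28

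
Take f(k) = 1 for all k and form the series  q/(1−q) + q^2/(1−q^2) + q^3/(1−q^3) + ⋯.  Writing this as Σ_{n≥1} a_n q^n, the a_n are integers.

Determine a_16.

n=16: 1·16 2·8 4·4 8·2 16·1  f→[1+1+1+1+1]=5

a_16 = 5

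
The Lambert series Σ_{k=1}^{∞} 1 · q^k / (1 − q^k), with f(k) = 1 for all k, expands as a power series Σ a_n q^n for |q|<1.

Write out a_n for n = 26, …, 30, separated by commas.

4, 4, 6, 2, 8

[q^26] f(1)=1,f(2)=1,f(13)=1,f(26)=1 ⇒ 4
n=27: 27·1 9·3 3·9 1·27  f→[1+1+1+1]=4
d|28:{28,14,7,4,2,1}  Σf=1+1+1+1+1+1=6
d|29:{1,29}  Σf=1+1=2
[q^30] f(30)=1,f(15)=1,f(10)=1,f(6)=1,f(5)=1,f(3)=1,f(2)=1,f(1)=1 ⇒ 8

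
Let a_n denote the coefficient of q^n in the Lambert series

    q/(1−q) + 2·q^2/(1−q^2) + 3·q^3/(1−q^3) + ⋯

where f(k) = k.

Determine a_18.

n=18: 18·1 9·2 6·3 3·6 2·9 1·18  f→[18+9+6+3+2+1]=39

a_18 = 39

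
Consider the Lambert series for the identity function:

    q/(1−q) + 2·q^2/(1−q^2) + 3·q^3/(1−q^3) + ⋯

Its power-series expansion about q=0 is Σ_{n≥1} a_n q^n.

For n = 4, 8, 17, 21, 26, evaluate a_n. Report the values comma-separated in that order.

7, 15, 18, 32, 42

d|4:{1,2,4}  Σf=1+2+4=7
[q^8] f(8)=8,f(4)=4,f(2)=2,f(1)=1 ⇒ 15
q^17  k|17↦f(k): 1:1 17:17  a_17=18
n=21: 1·21 3·7 7·3 21·1  f→[1+3+7+21]=32
[q^26] f(26)=26,f(13)=13,f(2)=2,f(1)=1 ⇒ 42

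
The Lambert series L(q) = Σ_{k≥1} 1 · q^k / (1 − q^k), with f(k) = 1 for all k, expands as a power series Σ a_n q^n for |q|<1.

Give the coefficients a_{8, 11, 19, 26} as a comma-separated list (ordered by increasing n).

q^8  k|8↦f(k): 8:1 4:1 2:1 1:1  a_8=4
[q^11] f(11)=1,f(1)=1 ⇒ 2
n=19: 19·1 1·19  f→[1+1]=2
d|26:{1,2,13,26}  Σf=1+1+1+1=4

4, 2, 2, 4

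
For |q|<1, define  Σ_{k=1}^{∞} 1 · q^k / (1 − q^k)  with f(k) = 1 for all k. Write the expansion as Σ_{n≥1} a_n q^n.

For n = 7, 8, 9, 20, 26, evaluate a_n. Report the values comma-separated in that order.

2, 4, 3, 6, 4

q^7  k|7↦f(k): 1:1 7:1  a_7=2
[q^8] f(1)=1,f(2)=1,f(4)=1,f(8)=1 ⇒ 4
[q^9] f(9)=1,f(3)=1,f(1)=1 ⇒ 3
d|20:{20,10,5,4,2,1}  Σf=1+1+1+1+1+1=6
n=26: 1·26 2·13 13·2 26·1  f→[1+1+1+1]=4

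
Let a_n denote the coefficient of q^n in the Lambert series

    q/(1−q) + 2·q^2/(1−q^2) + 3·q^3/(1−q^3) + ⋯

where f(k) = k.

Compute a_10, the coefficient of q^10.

n=10: 10·1 5·2 2·5 1·10  f→[10+5+2+1]=18

a_10 = 18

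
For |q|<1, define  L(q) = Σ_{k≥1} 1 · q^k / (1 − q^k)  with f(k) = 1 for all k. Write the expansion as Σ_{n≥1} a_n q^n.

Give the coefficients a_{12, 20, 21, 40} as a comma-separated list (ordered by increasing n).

6, 6, 4, 8

d|12:{1,2,3,4,6,12}  Σf=1+1+1+1+1+1=6
q^20  k|20↦f(k): 1:1 2:1 4:1 5:1 10:1 20:1  a_20=6
d|21:{21,7,3,1}  Σf=1+1+1+1=4
d|40:{40,20,10,8,5,4,2,1}  Σf=1+1+1+1+1+1+1+1=8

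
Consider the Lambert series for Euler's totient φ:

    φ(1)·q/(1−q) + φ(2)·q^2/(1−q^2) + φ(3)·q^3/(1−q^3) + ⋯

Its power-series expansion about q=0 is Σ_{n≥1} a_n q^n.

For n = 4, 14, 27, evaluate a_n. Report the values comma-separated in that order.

q^4  k|4↦φ(k): 4:2 2:1 1:1  a_4=4
[q^14] φ(1)=1,φ(2)=1,φ(7)=6,φ(14)=6 ⇒ 14
q^27  k|27↦φ(k): 27:18 9:6 3:2 1:1  a_27=27

4, 14, 27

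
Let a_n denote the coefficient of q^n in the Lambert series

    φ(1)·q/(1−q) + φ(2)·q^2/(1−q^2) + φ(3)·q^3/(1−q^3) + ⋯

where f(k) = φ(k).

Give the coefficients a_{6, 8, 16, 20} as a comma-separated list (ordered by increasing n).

d|6:{1,2,3,6}  Σφ=1+1+2+2=6
[q^8] φ(8)=4,φ(4)=2,φ(2)=1,φ(1)=1 ⇒ 8
[q^16] φ(1)=1,φ(2)=1,φ(4)=2,φ(8)=4,φ(16)=8 ⇒ 16
d|20:{1,2,4,5,10,20}  Σφ=1+1+2+4+4+8=20

6, 8, 16, 20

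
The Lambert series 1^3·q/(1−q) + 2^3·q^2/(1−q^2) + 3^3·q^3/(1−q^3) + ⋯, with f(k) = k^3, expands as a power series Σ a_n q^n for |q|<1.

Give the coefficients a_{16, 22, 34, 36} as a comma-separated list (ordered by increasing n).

4681, 11988, 44226, 55261

d|16:{16,8,4,2,1}  Σf=4096+512+64+8+1=4681
n=22: 1·22 2·11 11·2 22·1  f→[1+8+1331+10648]=11988
q^34  k|34↦f(k): 1:1 2:8 17:4913 34:39304  a_34=44226
q^36  k|36↦f(k): 36:46656 18:5832 12:1728 9:729 6:216 4:64 3:27 2:8 1:1  a_36=55261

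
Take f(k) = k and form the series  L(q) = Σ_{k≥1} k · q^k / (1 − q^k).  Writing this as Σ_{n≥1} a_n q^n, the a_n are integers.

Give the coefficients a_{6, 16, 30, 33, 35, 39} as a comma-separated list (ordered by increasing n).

12, 31, 72, 48, 48, 56

[q^6] f(6)=6,f(3)=3,f(2)=2,f(1)=1 ⇒ 12
d|16:{16,8,4,2,1}  Σf=16+8+4+2+1=31
n=30: 1·30 2·15 3·10 5·6 6·5 10·3 15·2 30·1  f→[1+2+3+5+6+10+15+30]=72
q^33  k|33↦f(k): 1:1 3:3 11:11 33:33  a_33=48
d|35:{35,7,5,1}  Σf=35+7+5+1=48
d|39:{1,3,13,39}  Σf=1+3+13+39=56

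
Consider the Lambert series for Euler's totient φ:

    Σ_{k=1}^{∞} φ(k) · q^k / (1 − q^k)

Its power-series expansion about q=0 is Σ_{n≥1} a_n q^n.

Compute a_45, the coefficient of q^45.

[q^45] φ(45)=24,φ(15)=8,φ(9)=6,φ(5)=4,φ(3)=2,φ(1)=1 ⇒ 45

a_45 = 45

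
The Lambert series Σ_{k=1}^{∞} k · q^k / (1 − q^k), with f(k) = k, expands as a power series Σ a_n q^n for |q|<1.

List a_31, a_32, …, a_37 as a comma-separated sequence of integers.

q^31  k|31↦f(k): 31:31 1:1  a_31=32
q^32  k|32↦f(k): 32:32 16:16 8:8 4:4 2:2 1:1  a_32=63
[q^33] f(33)=33,f(11)=11,f(3)=3,f(1)=1 ⇒ 48
n=34: 34·1 17·2 2·17 1·34  f→[34+17+2+1]=54
[q^35] f(1)=1,f(5)=5,f(7)=7,f(35)=35 ⇒ 48
n=36: 36·1 18·2 12·3 9·4 6·6 4·9 3·12 2·18 1·36  f→[36+18+12+9+6+4+3+2+1]=91
n=37: 1·37 37·1  f→[1+37]=38

32, 63, 48, 54, 48, 91, 38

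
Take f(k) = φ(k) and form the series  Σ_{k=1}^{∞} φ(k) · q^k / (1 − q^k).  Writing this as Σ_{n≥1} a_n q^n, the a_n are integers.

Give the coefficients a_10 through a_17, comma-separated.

q^10  k|10↦φ(k): 1:1 2:1 5:4 10:4  a_10=10
n=11: 11·1 1·11  φ→[10+1]=11
[q^12] φ(1)=1,φ(2)=1,φ(3)=2,φ(4)=2,φ(6)=2,φ(12)=4 ⇒ 12
[q^13] φ(1)=1,φ(13)=12 ⇒ 13
d|14:{14,7,2,1}  Σφ=6+6+1+1=14
n=15: 15·1 5·3 3·5 1·15  φ→[8+4+2+1]=15
n=16: 1·16 2·8 4·4 8·2 16·1  φ→[1+1+2+4+8]=16
[q^17] φ(1)=1,φ(17)=16 ⇒ 17

10, 11, 12, 13, 14, 15, 16, 17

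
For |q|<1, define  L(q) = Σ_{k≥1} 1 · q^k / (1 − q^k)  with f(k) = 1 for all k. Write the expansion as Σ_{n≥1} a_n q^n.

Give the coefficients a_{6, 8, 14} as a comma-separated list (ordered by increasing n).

[q^6] f(1)=1,f(2)=1,f(3)=1,f(6)=1 ⇒ 4
[q^8] f(1)=1,f(2)=1,f(4)=1,f(8)=1 ⇒ 4
n=14: 14·1 7·2 2·7 1·14  f→[1+1+1+1]=4

4, 4, 4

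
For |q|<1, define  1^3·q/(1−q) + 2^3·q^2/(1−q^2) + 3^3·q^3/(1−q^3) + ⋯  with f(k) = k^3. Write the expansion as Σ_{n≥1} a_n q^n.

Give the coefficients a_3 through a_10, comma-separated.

28, 73, 126, 252, 344, 585, 757, 1134

[q^3] f(3)=27,f(1)=1 ⇒ 28
[q^4] f(4)=64,f(2)=8,f(1)=1 ⇒ 73
q^5  k|5↦f(k): 1:1 5:125  a_5=126
[q^6] f(6)=216,f(3)=27,f(2)=8,f(1)=1 ⇒ 252
q^7  k|7↦f(k): 7:343 1:1  a_7=344
q^8  k|8↦f(k): 1:1 2:8 4:64 8:512  a_8=585
d|9:{1,3,9}  Σf=1+27+729=757
n=10: 10·1 5·2 2·5 1·10  f→[1000+125+8+1]=1134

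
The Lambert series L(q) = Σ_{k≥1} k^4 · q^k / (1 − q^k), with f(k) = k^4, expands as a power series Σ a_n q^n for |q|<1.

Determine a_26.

a_26 = 485554

q^26  k|26↦f(k): 26:456976 13:28561 2:16 1:1  a_26=485554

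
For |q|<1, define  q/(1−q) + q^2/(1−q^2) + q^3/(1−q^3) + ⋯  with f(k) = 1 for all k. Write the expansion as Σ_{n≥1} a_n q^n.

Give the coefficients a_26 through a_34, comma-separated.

[q^26] f(26)=1,f(13)=1,f(2)=1,f(1)=1 ⇒ 4
n=27: 27·1 9·3 3·9 1·27  f→[1+1+1+1]=4
[q^28] f(28)=1,f(14)=1,f(7)=1,f(4)=1,f(2)=1,f(1)=1 ⇒ 6
[q^29] f(1)=1,f(29)=1 ⇒ 2
n=30: 1·30 2·15 3·10 5·6 6·5 10·3 15·2 30·1  f→[1+1+1+1+1+1+1+1]=8
n=31: 1·31 31·1  f→[1+1]=2
[q^32] f(1)=1,f(2)=1,f(4)=1,f(8)=1,f(16)=1,f(32)=1 ⇒ 6
q^33  k|33↦f(k): 1:1 3:1 11:1 33:1  a_33=4
[q^34] f(1)=1,f(2)=1,f(17)=1,f(34)=1 ⇒ 4

4, 4, 6, 2, 8, 2, 6, 4, 4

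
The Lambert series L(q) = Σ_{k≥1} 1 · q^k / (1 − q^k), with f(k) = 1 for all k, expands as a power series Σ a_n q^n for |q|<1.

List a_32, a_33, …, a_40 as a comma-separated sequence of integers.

6, 4, 4, 4, 9, 2, 4, 4, 8

n=32: 32·1 16·2 8·4 4·8 2·16 1·32  f→[1+1+1+1+1+1]=6
[q^33] f(33)=1,f(11)=1,f(3)=1,f(1)=1 ⇒ 4
n=34: 1·34 2·17 17·2 34·1  f→[1+1+1+1]=4
q^35  k|35↦f(k): 35:1 7:1 5:1 1:1  a_35=4
[q^36] f(36)=1,f(18)=1,f(12)=1,f(9)=1,f(6)=1,f(4)=1,f(3)=1,f(2)=1,f(1)=1 ⇒ 9
d|37:{1,37}  Σf=1+1=2
n=38: 38·1 19·2 2·19 1·38  f→[1+1+1+1]=4
q^39  k|39↦f(k): 39:1 13:1 3:1 1:1  a_39=4
[q^40] f(40)=1,f(20)=1,f(10)=1,f(8)=1,f(5)=1,f(4)=1,f(2)=1,f(1)=1 ⇒ 8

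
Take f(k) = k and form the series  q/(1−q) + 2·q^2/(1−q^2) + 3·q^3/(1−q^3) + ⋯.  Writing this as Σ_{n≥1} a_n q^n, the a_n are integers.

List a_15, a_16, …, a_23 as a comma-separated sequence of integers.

24, 31, 18, 39, 20, 42, 32, 36, 24

d|15:{1,3,5,15}  Σf=1+3+5+15=24
[q^16] f(16)=16,f(8)=8,f(4)=4,f(2)=2,f(1)=1 ⇒ 31
n=17: 17·1 1·17  f→[17+1]=18
n=18: 18·1 9·2 6·3 3·6 2·9 1·18  f→[18+9+6+3+2+1]=39
[q^19] f(1)=1,f(19)=19 ⇒ 20
n=20: 1·20 2·10 4·5 5·4 10·2 20·1  f→[1+2+4+5+10+20]=42
q^21  k|21↦f(k): 21:21 7:7 3:3 1:1  a_21=32
n=22: 1·22 2·11 11·2 22·1  f→[1+2+11+22]=36
n=23: 23·1 1·23  f→[23+1]=24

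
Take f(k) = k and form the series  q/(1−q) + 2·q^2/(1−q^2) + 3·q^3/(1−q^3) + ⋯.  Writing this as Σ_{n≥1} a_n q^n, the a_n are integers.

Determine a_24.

a_24 = 60

n=24: 24·1 12·2 8·3 6·4 4·6 3·8 2·12 1·24  f→[24+12+8+6+4+3+2+1]=60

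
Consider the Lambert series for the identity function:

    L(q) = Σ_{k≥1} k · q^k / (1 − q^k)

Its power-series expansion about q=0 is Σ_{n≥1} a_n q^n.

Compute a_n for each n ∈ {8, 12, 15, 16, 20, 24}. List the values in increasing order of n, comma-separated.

n=8: 1·8 2·4 4·2 8·1  f→[1+2+4+8]=15
q^12  k|12↦f(k): 1:1 2:2 3:3 4:4 6:6 12:12  a_12=28
n=15: 15·1 5·3 3·5 1·15  f→[15+5+3+1]=24
q^16  k|16↦f(k): 1:1 2:2 4:4 8:8 16:16  a_16=31
q^20  k|20↦f(k): 20:20 10:10 5:5 4:4 2:2 1:1  a_20=42
d|24:{1,2,3,4,6,8,12,24}  Σf=1+2+3+4+6+8+12+24=60

15, 28, 24, 31, 42, 60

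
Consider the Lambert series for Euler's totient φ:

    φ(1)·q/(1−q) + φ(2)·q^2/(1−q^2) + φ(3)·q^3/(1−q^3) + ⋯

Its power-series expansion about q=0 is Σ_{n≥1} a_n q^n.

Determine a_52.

[q^52] φ(52)=24,φ(26)=12,φ(13)=12,φ(4)=2,φ(2)=1,φ(1)=1 ⇒ 52

a_52 = 52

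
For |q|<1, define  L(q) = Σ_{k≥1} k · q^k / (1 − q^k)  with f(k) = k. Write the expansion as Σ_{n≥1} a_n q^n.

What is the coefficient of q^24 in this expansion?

a_24 = 60

d|24:{1,2,3,4,6,8,12,24}  Σf=1+2+3+4+6+8+12+24=60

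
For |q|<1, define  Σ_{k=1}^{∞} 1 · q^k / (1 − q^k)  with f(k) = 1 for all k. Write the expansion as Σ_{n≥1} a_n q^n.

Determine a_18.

a_18 = 6

[q^18] f(18)=1,f(9)=1,f(6)=1,f(3)=1,f(2)=1,f(1)=1 ⇒ 6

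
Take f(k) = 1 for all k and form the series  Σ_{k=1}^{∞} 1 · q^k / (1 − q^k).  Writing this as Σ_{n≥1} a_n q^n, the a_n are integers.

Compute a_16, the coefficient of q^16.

a_16 = 5

[q^16] f(1)=1,f(2)=1,f(4)=1,f(8)=1,f(16)=1 ⇒ 5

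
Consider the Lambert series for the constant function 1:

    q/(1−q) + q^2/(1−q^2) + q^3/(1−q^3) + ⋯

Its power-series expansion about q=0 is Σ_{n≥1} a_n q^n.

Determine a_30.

a_30 = 8

d|30:{1,2,3,5,6,10,15,30}  Σf=1+1+1+1+1+1+1+1=8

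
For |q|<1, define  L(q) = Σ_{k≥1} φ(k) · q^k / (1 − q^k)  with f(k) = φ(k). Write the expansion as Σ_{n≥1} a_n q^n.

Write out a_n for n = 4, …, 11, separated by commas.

n=4: 1·4 2·2 4·1  φ→[1+1+2]=4
d|5:{1,5}  Σφ=1+4=5
q^6  k|6↦φ(k): 1:1 2:1 3:2 6:2  a_6=6
q^7  k|7↦φ(k): 7:6 1:1  a_7=7
n=8: 8·1 4·2 2·4 1·8  φ→[4+2+1+1]=8
n=9: 1·9 3·3 9·1  φ→[1+2+6]=9
[q^10] φ(10)=4,φ(5)=4,φ(2)=1,φ(1)=1 ⇒ 10
d|11:{1,11}  Σφ=1+10=11

4, 5, 6, 7, 8, 9, 10, 11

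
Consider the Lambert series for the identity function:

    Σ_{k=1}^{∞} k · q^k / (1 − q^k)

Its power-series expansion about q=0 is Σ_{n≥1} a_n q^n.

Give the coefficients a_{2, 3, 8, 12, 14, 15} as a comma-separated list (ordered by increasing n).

3, 4, 15, 28, 24, 24

d|2:{1,2}  Σf=1+2=3
q^3  k|3↦f(k): 1:1 3:3  a_3=4
n=8: 8·1 4·2 2·4 1·8  f→[8+4+2+1]=15
[q^12] f(12)=12,f(6)=6,f(4)=4,f(3)=3,f(2)=2,f(1)=1 ⇒ 28
d|14:{14,7,2,1}  Σf=14+7+2+1=24
q^15  k|15↦f(k): 1:1 3:3 5:5 15:15  a_15=24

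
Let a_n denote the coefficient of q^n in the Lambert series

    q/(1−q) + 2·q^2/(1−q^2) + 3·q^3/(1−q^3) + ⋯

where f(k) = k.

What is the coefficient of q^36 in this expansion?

a_36 = 91

d|36:{1,2,3,4,6,9,12,18,36}  Σf=1+2+3+4+6+9+12+18+36=91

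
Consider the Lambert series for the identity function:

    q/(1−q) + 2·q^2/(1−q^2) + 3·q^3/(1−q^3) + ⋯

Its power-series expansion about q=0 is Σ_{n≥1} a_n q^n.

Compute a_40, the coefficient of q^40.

[q^40] f(40)=40,f(20)=20,f(10)=10,f(8)=8,f(5)=5,f(4)=4,f(2)=2,f(1)=1 ⇒ 90

a_40 = 90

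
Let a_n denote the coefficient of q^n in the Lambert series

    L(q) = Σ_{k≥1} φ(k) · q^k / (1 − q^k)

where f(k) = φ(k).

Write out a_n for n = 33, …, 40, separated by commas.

n=33: 33·1 11·3 3·11 1·33  φ→[20+10+2+1]=33
[q^34] φ(1)=1,φ(2)=1,φ(17)=16,φ(34)=16 ⇒ 34
d|35:{35,7,5,1}  Σφ=24+6+4+1=35
q^36  k|36↦φ(k): 1:1 2:1 3:2 4:2 6:2 9:6 12:4 18:6 36:12  a_36=36
n=37: 37·1 1·37  φ→[36+1]=37
n=38: 1·38 2·19 19·2 38·1  φ→[1+1+18+18]=38
n=39: 39·1 13·3 3·13 1·39  φ→[24+12+2+1]=39
q^40  k|40↦φ(k): 40:16 20:8 10:4 8:4 5:4 4:2 2:1 1:1  a_40=40

33, 34, 35, 36, 37, 38, 39, 40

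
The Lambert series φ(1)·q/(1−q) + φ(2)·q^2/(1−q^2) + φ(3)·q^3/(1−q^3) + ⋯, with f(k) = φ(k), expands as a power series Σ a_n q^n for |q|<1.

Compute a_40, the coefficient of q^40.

q^40  k|40↦φ(k): 1:1 2:1 4:2 5:4 8:4 10:4 20:8 40:16  a_40=40

a_40 = 40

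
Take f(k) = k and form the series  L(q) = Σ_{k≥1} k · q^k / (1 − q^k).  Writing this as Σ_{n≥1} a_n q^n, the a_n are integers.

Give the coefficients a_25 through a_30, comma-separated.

31, 42, 40, 56, 30, 72

q^25  k|25↦f(k): 25:25 5:5 1:1  a_25=31
[q^26] f(1)=1,f(2)=2,f(13)=13,f(26)=26 ⇒ 42
q^27  k|27↦f(k): 1:1 3:3 9:9 27:27  a_27=40
d|28:{1,2,4,7,14,28}  Σf=1+2+4+7+14+28=56
q^29  k|29↦f(k): 1:1 29:29  a_29=30
n=30: 30·1 15·2 10·3 6·5 5·6 3·10 2·15 1·30  f→[30+15+10+6+5+3+2+1]=72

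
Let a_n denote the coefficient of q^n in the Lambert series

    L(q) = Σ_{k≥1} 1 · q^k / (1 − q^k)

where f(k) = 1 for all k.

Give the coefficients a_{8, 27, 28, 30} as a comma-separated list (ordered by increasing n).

4, 4, 6, 8

n=8: 1·8 2·4 4·2 8·1  f→[1+1+1+1]=4
[q^27] f(1)=1,f(3)=1,f(9)=1,f(27)=1 ⇒ 4
q^28  k|28↦f(k): 1:1 2:1 4:1 7:1 14:1 28:1  a_28=6
[q^30] f(30)=1,f(15)=1,f(10)=1,f(6)=1,f(5)=1,f(3)=1,f(2)=1,f(1)=1 ⇒ 8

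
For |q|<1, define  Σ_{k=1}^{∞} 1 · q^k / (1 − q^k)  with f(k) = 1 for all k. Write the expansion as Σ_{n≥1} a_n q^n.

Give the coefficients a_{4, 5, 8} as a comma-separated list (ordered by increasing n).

3, 2, 4

n=4: 4·1 2·2 1·4  f→[1+1+1]=3
[q^5] f(1)=1,f(5)=1 ⇒ 2
n=8: 8·1 4·2 2·4 1·8  f→[1+1+1+1]=4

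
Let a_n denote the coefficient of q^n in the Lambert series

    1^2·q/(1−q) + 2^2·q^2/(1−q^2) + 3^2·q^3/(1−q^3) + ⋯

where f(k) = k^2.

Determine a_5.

q^5  k|5↦f(k): 5:25 1:1  a_5=26

a_5 = 26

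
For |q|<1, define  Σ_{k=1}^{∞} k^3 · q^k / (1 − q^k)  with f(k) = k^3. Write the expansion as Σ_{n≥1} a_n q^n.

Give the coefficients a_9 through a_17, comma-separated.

q^9  k|9↦f(k): 9:729 3:27 1:1  a_9=757
[q^10] f(10)=1000,f(5)=125,f(2)=8,f(1)=1 ⇒ 1134
d|11:{11,1}  Σf=1331+1=1332
n=12: 12·1 6·2 4·3 3·4 2·6 1·12  f→[1728+216+64+27+8+1]=2044
q^13  k|13↦f(k): 1:1 13:2197  a_13=2198
q^14  k|14↦f(k): 14:2744 7:343 2:8 1:1  a_14=3096
q^15  k|15↦f(k): 1:1 3:27 5:125 15:3375  a_15=3528
[q^16] f(1)=1,f(2)=8,f(4)=64,f(8)=512,f(16)=4096 ⇒ 4681
n=17: 1·17 17·1  f→[1+4913]=4914

757, 1134, 1332, 2044, 2198, 3096, 3528, 4681, 4914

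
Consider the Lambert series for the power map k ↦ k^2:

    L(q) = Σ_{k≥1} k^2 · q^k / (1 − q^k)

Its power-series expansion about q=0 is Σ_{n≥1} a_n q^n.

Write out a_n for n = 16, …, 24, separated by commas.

d|16:{16,8,4,2,1}  Σf=256+64+16+4+1=341
n=17: 17·1 1·17  f→[289+1]=290
q^18  k|18↦f(k): 1:1 2:4 3:9 6:36 9:81 18:324  a_18=455
[q^19] f(19)=361,f(1)=1 ⇒ 362
[q^20] f(1)=1,f(2)=4,f(4)=16,f(5)=25,f(10)=100,f(20)=400 ⇒ 546
n=21: 1·21 3·7 7·3 21·1  f→[1+9+49+441]=500
n=22: 22·1 11·2 2·11 1·22  f→[484+121+4+1]=610
q^23  k|23↦f(k): 1:1 23:529  a_23=530
n=24: 24·1 12·2 8·3 6·4 4·6 3·8 2·12 1·24  f→[576+144+64+36+16+9+4+1]=850

341, 290, 455, 362, 546, 500, 610, 530, 850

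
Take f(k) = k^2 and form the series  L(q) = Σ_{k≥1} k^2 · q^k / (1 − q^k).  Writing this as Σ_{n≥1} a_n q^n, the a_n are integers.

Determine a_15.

q^15  k|15↦f(k): 1:1 3:9 5:25 15:225  a_15=260

a_15 = 260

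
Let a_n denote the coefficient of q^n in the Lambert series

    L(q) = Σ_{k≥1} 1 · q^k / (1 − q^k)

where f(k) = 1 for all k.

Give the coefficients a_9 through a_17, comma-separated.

3, 4, 2, 6, 2, 4, 4, 5, 2

[q^9] f(1)=1,f(3)=1,f(9)=1 ⇒ 3
[q^10] f(10)=1,f(5)=1,f(2)=1,f(1)=1 ⇒ 4
[q^11] f(11)=1,f(1)=1 ⇒ 2
d|12:{12,6,4,3,2,1}  Σf=1+1+1+1+1+1=6
[q^13] f(13)=1,f(1)=1 ⇒ 2
q^14  k|14↦f(k): 1:1 2:1 7:1 14:1  a_14=4
d|15:{15,5,3,1}  Σf=1+1+1+1=4
q^16  k|16↦f(k): 16:1 8:1 4:1 2:1 1:1  a_16=5
n=17: 17·1 1·17  f→[1+1]=2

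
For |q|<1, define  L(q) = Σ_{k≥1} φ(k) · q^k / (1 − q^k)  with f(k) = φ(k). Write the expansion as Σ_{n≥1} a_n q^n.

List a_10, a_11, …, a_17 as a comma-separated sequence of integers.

[q^10] φ(1)=1,φ(2)=1,φ(5)=4,φ(10)=4 ⇒ 10
n=11: 1·11 11·1  φ→[1+10]=11
n=12: 12·1 6·2 4·3 3·4 2·6 1·12  φ→[4+2+2+2+1+1]=12
[q^13] φ(1)=1,φ(13)=12 ⇒ 13
q^14  k|14↦φ(k): 14:6 7:6 2:1 1:1  a_14=14
d|15:{15,5,3,1}  Σφ=8+4+2+1=15
d|16:{1,2,4,8,16}  Σφ=1+1+2+4+8=16
d|17:{1,17}  Σφ=1+16=17

10, 11, 12, 13, 14, 15, 16, 17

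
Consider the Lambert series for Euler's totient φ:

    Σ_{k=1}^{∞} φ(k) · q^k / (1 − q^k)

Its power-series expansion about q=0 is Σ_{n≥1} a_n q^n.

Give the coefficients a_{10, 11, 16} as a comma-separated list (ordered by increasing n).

[q^10] φ(10)=4,φ(5)=4,φ(2)=1,φ(1)=1 ⇒ 10
d|11:{11,1}  Σφ=10+1=11
q^16  k|16↦φ(k): 16:8 8:4 4:2 2:1 1:1  a_16=16

10, 11, 16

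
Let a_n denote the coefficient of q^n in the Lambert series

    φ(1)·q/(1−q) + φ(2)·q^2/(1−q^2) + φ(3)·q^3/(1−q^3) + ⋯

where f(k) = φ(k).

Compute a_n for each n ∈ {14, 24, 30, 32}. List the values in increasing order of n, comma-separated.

[q^14] φ(14)=6,φ(7)=6,φ(2)=1,φ(1)=1 ⇒ 14
d|24:{1,2,3,4,6,8,12,24}  Σφ=1+1+2+2+2+4+4+8=24
n=30: 1·30 2·15 3·10 5·6 6·5 10·3 15·2 30·1  φ→[1+1+2+4+2+4+8+8]=30
n=32: 1·32 2·16 4·8 8·4 16·2 32·1  φ→[1+1+2+4+8+16]=32

14, 24, 30, 32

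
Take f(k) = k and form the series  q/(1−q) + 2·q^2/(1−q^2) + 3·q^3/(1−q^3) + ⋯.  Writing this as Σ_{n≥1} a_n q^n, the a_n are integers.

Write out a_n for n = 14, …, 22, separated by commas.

n=14: 14·1 7·2 2·7 1·14  f→[14+7+2+1]=24
[q^15] f(15)=15,f(5)=5,f(3)=3,f(1)=1 ⇒ 24
q^16  k|16↦f(k): 1:1 2:2 4:4 8:8 16:16  a_16=31
d|17:{1,17}  Σf=1+17=18
q^18  k|18↦f(k): 18:18 9:9 6:6 3:3 2:2 1:1  a_18=39
d|19:{19,1}  Σf=19+1=20
d|20:{1,2,4,5,10,20}  Σf=1+2+4+5+10+20=42
q^21  k|21↦f(k): 21:21 7:7 3:3 1:1  a_21=32
n=22: 22·1 11·2 2·11 1·22  f→[22+11+2+1]=36

24, 24, 31, 18, 39, 20, 42, 32, 36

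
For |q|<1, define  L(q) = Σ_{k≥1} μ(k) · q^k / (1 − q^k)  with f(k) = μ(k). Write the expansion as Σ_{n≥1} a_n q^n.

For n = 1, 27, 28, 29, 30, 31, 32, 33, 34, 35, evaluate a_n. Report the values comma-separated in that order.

1, 0, 0, 0, 0, 0, 0, 0, 0, 0

[q^1] μ(1)=1 ⇒ 1
q^27  k|27↦μ(k): 1:1 3:-1 9:0 27:0  a_27=0
q^28  k|28↦μ(k): 1:1 2:-1 4:0 7:-1 14:1 28:0  a_28=0
d|29:{29,1}  Σμ=(-1)+1=0
d|30:{30,15,10,6,5,3,2,1}  Σμ=(-1)+1+1+1+(-1)+(-1)+(-1)+1=0
q^31  k|31↦μ(k): 1:1 31:-1  a_31=0
n=32: 1·32 2·16 4·8 8·4 16·2 32·1  μ→[1+(-1)+0+0+0+0]=0
n=33: 33·1 11·3 3·11 1·33  μ→[1+(-1)+(-1)+1]=0
q^34  k|34↦μ(k): 1:1 2:-1 17:-1 34:1  a_34=0
[q^35] μ(35)=1,μ(7)=-1,μ(5)=-1,μ(1)=1 ⇒ 0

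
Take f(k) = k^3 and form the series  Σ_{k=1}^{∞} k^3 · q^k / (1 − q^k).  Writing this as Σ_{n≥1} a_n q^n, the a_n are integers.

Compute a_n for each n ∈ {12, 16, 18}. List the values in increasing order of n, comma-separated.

2044, 4681, 6813

d|12:{1,2,3,4,6,12}  Σf=1+8+27+64+216+1728=2044
q^16  k|16↦f(k): 1:1 2:8 4:64 8:512 16:4096  a_16=4681
q^18  k|18↦f(k): 18:5832 9:729 6:216 3:27 2:8 1:1  a_18=6813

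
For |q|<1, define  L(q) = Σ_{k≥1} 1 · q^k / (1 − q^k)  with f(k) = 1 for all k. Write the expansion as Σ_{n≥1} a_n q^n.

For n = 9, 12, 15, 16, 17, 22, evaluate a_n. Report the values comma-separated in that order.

3, 6, 4, 5, 2, 4

d|9:{1,3,9}  Σf=1+1+1=3
q^12  k|12↦f(k): 12:1 6:1 4:1 3:1 2:1 1:1  a_12=6
[q^15] f(1)=1,f(3)=1,f(5)=1,f(15)=1 ⇒ 4
d|16:{1,2,4,8,16}  Σf=1+1+1+1+1=5
n=17: 1·17 17·1  f→[1+1]=2
[q^22] f(1)=1,f(2)=1,f(11)=1,f(22)=1 ⇒ 4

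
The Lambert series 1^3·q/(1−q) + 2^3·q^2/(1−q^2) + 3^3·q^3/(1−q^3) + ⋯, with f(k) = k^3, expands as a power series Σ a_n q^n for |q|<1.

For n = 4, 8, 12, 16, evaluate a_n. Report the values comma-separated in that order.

73, 585, 2044, 4681

[q^4] f(4)=64,f(2)=8,f(1)=1 ⇒ 73
d|8:{8,4,2,1}  Σf=512+64+8+1=585
n=12: 12·1 6·2 4·3 3·4 2·6 1·12  f→[1728+216+64+27+8+1]=2044
n=16: 1·16 2·8 4·4 8·2 16·1  f→[1+8+64+512+4096]=4681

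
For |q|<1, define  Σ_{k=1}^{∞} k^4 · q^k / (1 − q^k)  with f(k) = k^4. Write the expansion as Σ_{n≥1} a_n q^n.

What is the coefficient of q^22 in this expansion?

d|22:{22,11,2,1}  Σf=234256+14641+16+1=248914

a_22 = 248914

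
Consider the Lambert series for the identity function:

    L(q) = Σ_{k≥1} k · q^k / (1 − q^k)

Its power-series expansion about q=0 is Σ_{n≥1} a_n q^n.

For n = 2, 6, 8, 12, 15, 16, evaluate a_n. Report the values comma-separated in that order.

3, 12, 15, 28, 24, 31

[q^2] f(2)=2,f(1)=1 ⇒ 3
d|6:{6,3,2,1}  Σf=6+3+2+1=12
[q^8] f(8)=8,f(4)=4,f(2)=2,f(1)=1 ⇒ 15
[q^12] f(1)=1,f(2)=2,f(3)=3,f(4)=4,f(6)=6,f(12)=12 ⇒ 28
[q^15] f(15)=15,f(5)=5,f(3)=3,f(1)=1 ⇒ 24
d|16:{1,2,4,8,16}  Σf=1+2+4+8+16=31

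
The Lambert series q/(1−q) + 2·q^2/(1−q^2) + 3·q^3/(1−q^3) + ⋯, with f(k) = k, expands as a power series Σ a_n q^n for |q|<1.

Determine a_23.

d|23:{23,1}  Σf=23+1=24

a_23 = 24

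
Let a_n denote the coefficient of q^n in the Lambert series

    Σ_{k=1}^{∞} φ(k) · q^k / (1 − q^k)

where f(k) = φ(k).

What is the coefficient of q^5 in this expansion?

n=5: 1·5 5·1  φ→[1+4]=5

a_5 = 5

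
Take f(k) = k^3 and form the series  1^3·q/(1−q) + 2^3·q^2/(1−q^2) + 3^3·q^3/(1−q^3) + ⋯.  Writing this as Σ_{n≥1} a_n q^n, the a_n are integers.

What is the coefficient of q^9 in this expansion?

q^9  k|9↦f(k): 9:729 3:27 1:1  a_9=757

a_9 = 757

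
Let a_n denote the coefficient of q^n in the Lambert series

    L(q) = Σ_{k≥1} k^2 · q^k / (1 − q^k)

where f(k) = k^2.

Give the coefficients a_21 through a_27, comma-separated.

500, 610, 530, 850, 651, 850, 820

n=21: 1·21 3·7 7·3 21·1  f→[1+9+49+441]=500
n=22: 1·22 2·11 11·2 22·1  f→[1+4+121+484]=610
d|23:{1,23}  Σf=1+529=530
[q^24] f(1)=1,f(2)=4,f(3)=9,f(4)=16,f(6)=36,f(8)=64,f(12)=144,f(24)=576 ⇒ 850
d|25:{25,5,1}  Σf=625+25+1=651
n=26: 1·26 2·13 13·2 26·1  f→[1+4+169+676]=850
q^27  k|27↦f(k): 27:729 9:81 3:9 1:1  a_27=820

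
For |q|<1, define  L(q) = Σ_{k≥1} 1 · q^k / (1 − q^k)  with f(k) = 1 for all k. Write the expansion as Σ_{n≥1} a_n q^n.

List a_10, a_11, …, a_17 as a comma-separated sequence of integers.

4, 2, 6, 2, 4, 4, 5, 2

[q^10] f(1)=1,f(2)=1,f(5)=1,f(10)=1 ⇒ 4
n=11: 1·11 11·1  f→[1+1]=2
d|12:{12,6,4,3,2,1}  Σf=1+1+1+1+1+1=6
d|13:{1,13}  Σf=1+1=2
d|14:{1,2,7,14}  Σf=1+1+1+1=4
n=15: 15·1 5·3 3·5 1·15  f→[1+1+1+1]=4
[q^16] f(16)=1,f(8)=1,f(4)=1,f(2)=1,f(1)=1 ⇒ 5
[q^17] f(1)=1,f(17)=1 ⇒ 2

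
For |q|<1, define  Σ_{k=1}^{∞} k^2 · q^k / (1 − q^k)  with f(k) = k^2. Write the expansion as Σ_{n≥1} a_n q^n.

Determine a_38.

q^38  k|38↦f(k): 38:1444 19:361 2:4 1:1  a_38=1810

a_38 = 1810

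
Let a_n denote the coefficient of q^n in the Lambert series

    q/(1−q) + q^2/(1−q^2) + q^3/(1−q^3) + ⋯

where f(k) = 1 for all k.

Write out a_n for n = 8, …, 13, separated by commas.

4, 3, 4, 2, 6, 2

q^8  k|8↦f(k): 8:1 4:1 2:1 1:1  a_8=4
q^9  k|9↦f(k): 9:1 3:1 1:1  a_9=3
n=10: 10·1 5·2 2·5 1·10  f→[1+1+1+1]=4
n=11: 1·11 11·1  f→[1+1]=2
[q^12] f(1)=1,f(2)=1,f(3)=1,f(4)=1,f(6)=1,f(12)=1 ⇒ 6
q^13  k|13↦f(k): 13:1 1:1  a_13=2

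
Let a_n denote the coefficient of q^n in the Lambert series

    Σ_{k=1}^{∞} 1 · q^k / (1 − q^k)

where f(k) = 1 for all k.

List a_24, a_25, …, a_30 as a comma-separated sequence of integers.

q^24  k|24↦f(k): 1:1 2:1 3:1 4:1 6:1 8:1 12:1 24:1  a_24=8
d|25:{25,5,1}  Σf=1+1+1=3
q^26  k|26↦f(k): 1:1 2:1 13:1 26:1  a_26=4
d|27:{27,9,3,1}  Σf=1+1+1+1=4
q^28  k|28↦f(k): 28:1 14:1 7:1 4:1 2:1 1:1  a_28=6
q^29  k|29↦f(k): 29:1 1:1  a_29=2
[q^30] f(30)=1,f(15)=1,f(10)=1,f(6)=1,f(5)=1,f(3)=1,f(2)=1,f(1)=1 ⇒ 8

8, 3, 4, 4, 6, 2, 8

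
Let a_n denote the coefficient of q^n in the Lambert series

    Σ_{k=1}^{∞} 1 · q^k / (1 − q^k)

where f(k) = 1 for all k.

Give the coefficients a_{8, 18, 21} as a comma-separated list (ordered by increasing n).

d|8:{8,4,2,1}  Σf=1+1+1+1=4
q^18  k|18↦f(k): 1:1 2:1 3:1 6:1 9:1 18:1  a_18=6
[q^21] f(1)=1,f(3)=1,f(7)=1,f(21)=1 ⇒ 4

4, 6, 4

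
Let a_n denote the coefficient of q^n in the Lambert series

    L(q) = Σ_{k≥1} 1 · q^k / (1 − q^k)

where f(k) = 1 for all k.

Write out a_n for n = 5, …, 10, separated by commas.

2, 4, 2, 4, 3, 4

n=5: 5·1 1·5  f→[1+1]=2
q^6  k|6↦f(k): 6:1 3:1 2:1 1:1  a_6=4
d|7:{7,1}  Σf=1+1=2
q^8  k|8↦f(k): 8:1 4:1 2:1 1:1  a_8=4
n=9: 9·1 3·3 1·9  f→[1+1+1]=3
n=10: 1·10 2·5 5·2 10·1  f→[1+1+1+1]=4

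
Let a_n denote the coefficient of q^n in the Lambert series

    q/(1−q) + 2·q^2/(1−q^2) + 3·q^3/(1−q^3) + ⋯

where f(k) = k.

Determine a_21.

a_21 = 32

[q^21] f(21)=21,f(7)=7,f(3)=3,f(1)=1 ⇒ 32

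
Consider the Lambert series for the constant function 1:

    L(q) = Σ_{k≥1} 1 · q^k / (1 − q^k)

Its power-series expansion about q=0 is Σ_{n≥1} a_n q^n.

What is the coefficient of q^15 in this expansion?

a_15 = 4

d|15:{1,3,5,15}  Σf=1+1+1+1=4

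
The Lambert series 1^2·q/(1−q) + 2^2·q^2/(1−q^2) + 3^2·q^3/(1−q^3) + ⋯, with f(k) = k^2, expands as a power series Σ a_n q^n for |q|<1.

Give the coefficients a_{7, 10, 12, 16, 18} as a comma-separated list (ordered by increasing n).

q^7  k|7↦f(k): 1:1 7:49  a_7=50
q^10  k|10↦f(k): 1:1 2:4 5:25 10:100  a_10=130
d|12:{1,2,3,4,6,12}  Σf=1+4+9+16+36+144=210
[q^16] f(16)=256,f(8)=64,f(4)=16,f(2)=4,f(1)=1 ⇒ 341
d|18:{18,9,6,3,2,1}  Σf=324+81+36+9+4+1=455

50, 130, 210, 341, 455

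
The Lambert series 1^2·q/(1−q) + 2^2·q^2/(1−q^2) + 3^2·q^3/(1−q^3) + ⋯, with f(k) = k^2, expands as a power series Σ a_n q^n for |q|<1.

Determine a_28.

d|28:{1,2,4,7,14,28}  Σf=1+4+16+49+196+784=1050

a_28 = 1050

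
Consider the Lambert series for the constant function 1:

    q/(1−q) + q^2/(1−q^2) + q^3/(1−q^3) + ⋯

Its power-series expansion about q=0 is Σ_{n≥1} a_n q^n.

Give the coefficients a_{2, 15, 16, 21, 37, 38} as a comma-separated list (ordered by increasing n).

[q^2] f(2)=1,f(1)=1 ⇒ 2
q^15  k|15↦f(k): 15:1 5:1 3:1 1:1  a_15=4
n=16: 16·1 8·2 4·4 2·8 1·16  f→[1+1+1+1+1]=5
q^21  k|21↦f(k): 1:1 3:1 7:1 21:1  a_21=4
q^37  k|37↦f(k): 37:1 1:1  a_37=2
[q^38] f(1)=1,f(2)=1,f(19)=1,f(38)=1 ⇒ 4

2, 4, 5, 4, 2, 4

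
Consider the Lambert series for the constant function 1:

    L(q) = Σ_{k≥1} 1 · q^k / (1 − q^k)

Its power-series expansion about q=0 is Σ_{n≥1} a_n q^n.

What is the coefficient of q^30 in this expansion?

[q^30] f(1)=1,f(2)=1,f(3)=1,f(5)=1,f(6)=1,f(10)=1,f(15)=1,f(30)=1 ⇒ 8

a_30 = 8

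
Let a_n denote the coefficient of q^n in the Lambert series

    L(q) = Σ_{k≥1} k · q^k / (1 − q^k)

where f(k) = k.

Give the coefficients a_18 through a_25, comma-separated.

n=18: 1·18 2·9 3·6 6·3 9·2 18·1  f→[1+2+3+6+9+18]=39
[q^19] f(1)=1,f(19)=19 ⇒ 20
q^20  k|20↦f(k): 20:20 10:10 5:5 4:4 2:2 1:1  a_20=42
d|21:{1,3,7,21}  Σf=1+3+7+21=32
d|22:{1,2,11,22}  Σf=1+2+11+22=36
[q^23] f(1)=1,f(23)=23 ⇒ 24
d|24:{1,2,3,4,6,8,12,24}  Σf=1+2+3+4+6+8+12+24=60
n=25: 25·1 5·5 1·25  f→[25+5+1]=31

39, 20, 42, 32, 36, 24, 60, 31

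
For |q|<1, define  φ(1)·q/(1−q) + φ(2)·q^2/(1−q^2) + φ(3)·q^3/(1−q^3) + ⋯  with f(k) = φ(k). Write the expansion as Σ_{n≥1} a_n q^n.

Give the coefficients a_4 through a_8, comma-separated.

d|4:{1,2,4}  Σφ=1+1+2=4
q^5  k|5↦φ(k): 5:4 1:1  a_5=5
n=6: 1·6 2·3 3·2 6·1  φ→[1+1+2+2]=6
[q^7] φ(1)=1,φ(7)=6 ⇒ 7
n=8: 1·8 2·4 4·2 8·1  φ→[1+1+2+4]=8

4, 5, 6, 7, 8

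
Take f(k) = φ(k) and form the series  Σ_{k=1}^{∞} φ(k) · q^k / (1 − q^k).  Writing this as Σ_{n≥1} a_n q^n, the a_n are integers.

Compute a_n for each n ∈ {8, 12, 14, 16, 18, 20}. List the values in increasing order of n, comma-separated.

[q^8] φ(1)=1,φ(2)=1,φ(4)=2,φ(8)=4 ⇒ 8
[q^12] φ(12)=4,φ(6)=2,φ(4)=2,φ(3)=2,φ(2)=1,φ(1)=1 ⇒ 12
n=14: 1·14 2·7 7·2 14·1  φ→[1+1+6+6]=14
[q^16] φ(16)=8,φ(8)=4,φ(4)=2,φ(2)=1,φ(1)=1 ⇒ 16
q^18  k|18↦φ(k): 18:6 9:6 6:2 3:2 2:1 1:1  a_18=18
d|20:{20,10,5,4,2,1}  Σφ=8+4+4+2+1+1=20

8, 12, 14, 16, 18, 20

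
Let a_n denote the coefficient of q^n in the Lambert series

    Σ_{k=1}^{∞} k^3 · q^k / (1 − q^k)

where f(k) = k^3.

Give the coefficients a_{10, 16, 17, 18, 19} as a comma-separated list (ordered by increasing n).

q^10  k|10↦f(k): 1:1 2:8 5:125 10:1000  a_10=1134
[q^16] f(1)=1,f(2)=8,f(4)=64,f(8)=512,f(16)=4096 ⇒ 4681
n=17: 1·17 17·1  f→[1+4913]=4914
q^18  k|18↦f(k): 1:1 2:8 3:27 6:216 9:729 18:5832  a_18=6813
q^19  k|19↦f(k): 19:6859 1:1  a_19=6860

1134, 4681, 4914, 6813, 6860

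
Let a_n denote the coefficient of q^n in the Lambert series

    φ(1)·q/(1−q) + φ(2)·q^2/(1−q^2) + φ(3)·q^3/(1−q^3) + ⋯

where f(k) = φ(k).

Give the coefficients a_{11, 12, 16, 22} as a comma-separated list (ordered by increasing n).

[q^11] φ(1)=1,φ(11)=10 ⇒ 11
q^12  k|12↦φ(k): 1:1 2:1 3:2 4:2 6:2 12:4  a_12=12
q^16  k|16↦φ(k): 1:1 2:1 4:2 8:4 16:8  a_16=16
n=22: 1·22 2·11 11·2 22·1  φ→[1+1+10+10]=22

11, 12, 16, 22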